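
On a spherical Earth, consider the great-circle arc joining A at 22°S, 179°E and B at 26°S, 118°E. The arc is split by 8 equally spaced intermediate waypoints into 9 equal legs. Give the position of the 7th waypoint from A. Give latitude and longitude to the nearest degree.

≈ 27°S, 132°E

Convert each endpoint to a unit vector on the sphere (x = cos φ cos λ, y = cos φ sin λ, z = sin φ).
The central angle between the endpoints is δ = arccos(p₁·p₂) ≈ 0.966 rad (55.4°).
Interpolate at f = 7/9 with slerp weights a = sin((1−f)δ)/sin δ ≈ 0.259, b = sin(fδ)/sin δ ≈ 0.830.
p = a·p₁ + b·p₂ ≈ (-0.590, 0.663, -0.461); φ = arcsin(p_z) ≈ -27.44°, λ = atan2(p_y, p_x) ≈ 131.69°.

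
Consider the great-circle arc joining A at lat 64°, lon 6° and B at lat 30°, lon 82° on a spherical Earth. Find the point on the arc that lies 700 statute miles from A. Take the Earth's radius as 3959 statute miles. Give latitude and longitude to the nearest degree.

Convert each endpoint to a unit vector on the sphere (x = cos φ cos λ, y = cos φ sin λ, z = sin φ).
The central angle between the endpoints is δ = arccos(p₁·p₂) ≈ 0.999 rad (57.2°). The total great-circle distance is δ·R ≈ 0.999 × 3959 ≈ 3955 mi, so the target fraction is f = 700/3955 ≈ 0.177.
Interpolate at f ≈ 0.177 with slerp weights a = sin((1−f)δ)/sin δ ≈ 0.871, b = sin(fδ)/sin δ ≈ 0.209.
p = a·p₁ + b·p₂ ≈ (0.405, 0.219, 0.888); φ = arcsin(p_z) ≈ 62.57°, λ = atan2(p_y, p_x) ≈ 28.43°.

≈ lat 63°, lon 28°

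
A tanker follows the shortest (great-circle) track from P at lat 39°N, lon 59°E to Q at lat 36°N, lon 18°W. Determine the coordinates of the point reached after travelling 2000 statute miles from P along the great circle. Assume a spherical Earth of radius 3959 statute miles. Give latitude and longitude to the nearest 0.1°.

≈ lat 44.5°N, lon 20.5°E

Write both endpoints as unit vectors p₁, p₂ with components (cos φ cos λ, cos φ sin λ, sin φ).
The central angle between the endpoints is δ = arccos(p₁·p₂) ≈ 1.034 rad (59.2°). The total great-circle distance is δ·R ≈ 1.034 × 3959 ≈ 4094 mi, so the target fraction is f = 2000/4094 ≈ 0.489.
Interpolate at f ≈ 0.489 with slerp weights a = sin((1−f)δ)/sin δ ≈ 0.587, b = sin(fδ)/sin δ ≈ 0.563.
p = a·p₁ + b·p₂ ≈ (0.668, 0.250, 0.701); φ = arcsin(p_z) ≈ 44.47°, λ = atan2(p_y, p_x) ≈ 20.53°.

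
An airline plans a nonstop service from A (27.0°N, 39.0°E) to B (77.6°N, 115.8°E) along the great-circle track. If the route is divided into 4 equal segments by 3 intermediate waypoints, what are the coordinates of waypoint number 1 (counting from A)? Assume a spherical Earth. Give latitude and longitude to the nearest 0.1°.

≈ (41.7°N, 43.8°E)

Write both endpoints as unit vectors p₁, p₂ with components (cos φ cos λ, cos φ sin λ, sin φ).
The central angle between the endpoints is δ = arccos(p₁·p₂) ≈ 1.062 rad (60.9°).
Interpolate at f = 1/4 with slerp weights a = sin((1−f)δ)/sin δ ≈ 0.819, b = sin(fδ)/sin δ ≈ 0.300.
p = a·p₁ + b·p₂ ≈ (0.539, 0.517, 0.665); φ = arcsin(p_z) ≈ 41.69°, λ = atan2(p_y, p_x) ≈ 43.83°.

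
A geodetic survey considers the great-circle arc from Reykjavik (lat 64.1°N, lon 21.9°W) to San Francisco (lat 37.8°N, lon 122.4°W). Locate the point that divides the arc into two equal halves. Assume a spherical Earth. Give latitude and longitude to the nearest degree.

≈ lat 61°N, lon 91°W

The haversine formula gives a central angle δ ≈ 1.060 rad (60.8°) between the endpoints.
Interpolate at f = 1/2 with slerp weights a = sin((1−f)δ)/sin δ ≈ 0.580, b = sin(fδ)/sin δ ≈ 0.580.
p = a·p₁ + b·p₂ ≈ (-0.010, -0.481, 0.877); φ = arcsin(p_z) ≈ 61.24°, λ = atan2(p_y, p_x) ≈ -91.25°.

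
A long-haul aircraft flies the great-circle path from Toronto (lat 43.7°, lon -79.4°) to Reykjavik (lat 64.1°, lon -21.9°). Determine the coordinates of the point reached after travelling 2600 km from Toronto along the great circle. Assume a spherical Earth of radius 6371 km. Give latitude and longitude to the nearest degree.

≈ lat 60°, lon -51°

Convert each endpoint to a unit vector on the sphere (x = cos φ cos λ, y = cos φ sin λ, z = sin φ).
The central angle between the endpoints is δ = arccos(p₁·p₂) ≈ 0.658 rad (37.7°). The total great-circle distance is δ·R ≈ 0.658 × 6371 ≈ 4193 km, so the target fraction is f = 2600/4193 ≈ 0.620.
Interpolate at f ≈ 0.620 with slerp weights a = sin((1−f)δ)/sin δ ≈ 0.404, b = sin(fδ)/sin δ ≈ 0.649.
p = a·p₁ + b·p₂ ≈ (0.317, -0.393, 0.863); φ = arcsin(p_z) ≈ 59.68°, λ = atan2(p_y, p_x) ≈ -51.14°.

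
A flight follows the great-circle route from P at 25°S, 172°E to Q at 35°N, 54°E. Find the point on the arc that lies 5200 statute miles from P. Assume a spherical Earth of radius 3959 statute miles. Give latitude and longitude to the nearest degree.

≈ 16°N, 107°E

Convert each endpoint to a unit vector on the sphere (x = cos φ cos λ, y = cos φ sin λ, z = sin φ).
The central angle between the endpoints is δ = arccos(p₁·p₂) ≈ 2.203 rad (126.2°). The total great-circle distance is δ·R ≈ 2.203 × 3959 ≈ 8722 mi, so the target fraction is f = 5200/8722 ≈ 0.596.
Interpolate at f ≈ 0.596 with slerp weights a = sin((1−f)δ)/sin δ ≈ 0.963, b = sin(fδ)/sin δ ≈ 1.199.
p = a·p₁ + b·p₂ ≈ (-0.287, 0.916, 0.281); φ = arcsin(p_z) ≈ 16.30°, λ = atan2(p_y, p_x) ≈ 107.40°.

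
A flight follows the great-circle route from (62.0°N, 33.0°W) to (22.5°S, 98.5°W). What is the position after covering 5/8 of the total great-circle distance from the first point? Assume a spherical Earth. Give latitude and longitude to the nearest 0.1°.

≈ (11.4°N, 83.0°W)

Convert each endpoint to a unit vector on the sphere (x = cos φ cos λ, y = cos φ sin λ, z = sin φ).
The central angle between the endpoints is δ = arccos(p₁·p₂) ≈ 1.729 rad (99.1°).
Interpolate at f = 5/8 with slerp weights a = sin((1−f)δ)/sin δ ≈ 0.612, b = sin(fδ)/sin δ ≈ 0.894.
p = a·p₁ + b·p₂ ≈ (0.119, -0.973, 0.198); φ = arcsin(p_z) ≈ 11.43°, λ = atan2(p_y, p_x) ≈ -83.04°.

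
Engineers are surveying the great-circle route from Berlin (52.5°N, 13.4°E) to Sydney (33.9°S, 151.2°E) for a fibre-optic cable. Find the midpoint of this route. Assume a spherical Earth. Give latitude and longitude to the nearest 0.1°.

≈ (22.9°N, 104.0°E)

Convert each endpoint to a unit vector on the sphere (x = cos φ cos λ, y = cos φ sin λ, z = sin φ).
The central angle between the endpoints is δ = arccos(p₁·p₂) ≈ 2.527 rad (144.8°).
Interpolate at f = 1/2 with slerp weights a = sin((1−f)δ)/sin δ ≈ 1.652, b = sin(fδ)/sin δ ≈ 1.652.
p = a·p₁ + b·p₂ ≈ (-0.223, 0.894, 0.389); φ = arcsin(p_z) ≈ 22.91°, λ = atan2(p_y, p_x) ≈ 104.03°.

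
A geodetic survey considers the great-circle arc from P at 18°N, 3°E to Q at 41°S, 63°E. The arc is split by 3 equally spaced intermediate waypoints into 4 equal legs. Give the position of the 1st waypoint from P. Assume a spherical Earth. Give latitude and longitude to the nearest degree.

Convert each endpoint to a unit vector on the sphere (x = cos φ cos λ, y = cos φ sin λ, z = sin φ).
The central angle between the endpoints is δ = arccos(p₁·p₂) ≈ 1.414 rad (81.0°).
Interpolate at f = 1/4 with slerp weights a = sin((1−f)δ)/sin δ ≈ 0.883, b = sin(fδ)/sin δ ≈ 0.350.
p = a·p₁ + b·p₂ ≈ (0.959, 0.280, 0.043); φ = arcsin(p_z) ≈ 2.47°, λ = atan2(p_y, p_x) ≈ 16.26°.

≈ 2°N, 16°E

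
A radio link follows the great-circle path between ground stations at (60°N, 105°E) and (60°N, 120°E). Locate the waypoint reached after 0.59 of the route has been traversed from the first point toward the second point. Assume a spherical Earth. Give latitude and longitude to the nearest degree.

≈ (60°N, 114°E)

The haversine formula gives a central angle δ ≈ 0.131 rad (7.5°) between the endpoints.
Interpolate at f = 0.59 with slerp weights a = sin((1−f)δ)/sin δ ≈ 0.411, b = sin(fδ)/sin δ ≈ 0.591.
p = a·p₁ + b·p₂ ≈ (-0.201, 0.454, 0.868); φ = arcsin(p_z) ≈ 60.21°, λ = atan2(p_y, p_x) ≈ 113.86°.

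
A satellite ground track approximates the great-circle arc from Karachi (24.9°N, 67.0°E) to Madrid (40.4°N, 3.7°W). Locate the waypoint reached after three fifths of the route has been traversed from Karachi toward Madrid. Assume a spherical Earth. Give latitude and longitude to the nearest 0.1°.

≈ (39.6°N, 27.7°E)

Convert each endpoint to a unit vector on the sphere (x = cos φ cos λ, y = cos φ sin λ, z = sin φ).
The central angle between the endpoints is δ = arccos(p₁·p₂) ≈ 1.046 rad (59.9°).
Interpolate at f = 3/5 with slerp weights a = sin((1−f)δ)/sin δ ≈ 0.469, b = sin(fδ)/sin δ ≈ 0.678.
p = a·p₁ + b·p₂ ≈ (0.682, 0.359, 0.637); φ = arcsin(p_z) ≈ 39.60°, λ = atan2(p_y, p_x) ≈ 27.74°.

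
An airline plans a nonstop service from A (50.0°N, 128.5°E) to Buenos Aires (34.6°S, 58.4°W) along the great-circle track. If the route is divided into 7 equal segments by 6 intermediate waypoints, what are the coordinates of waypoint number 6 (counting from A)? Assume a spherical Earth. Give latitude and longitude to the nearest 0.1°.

≈ (11.9°S, 64.8°W)

Convert each endpoint to a unit vector on the sphere (x = cos φ cos λ, y = cos φ sin λ, z = sin φ).
The central angle between the endpoints is δ = arccos(p₁·p₂) ≈ 2.859 rad (163.8°).
Interpolate at f = 6/7 with slerp weights a = sin((1−f)δ)/sin δ ≈ 1.423, b = sin(fδ)/sin δ ≈ 2.284.
p = a·p₁ + b·p₂ ≈ (0.416, -0.886, -0.207); φ = arcsin(p_z) ≈ -11.95°, λ = atan2(p_y, p_x) ≈ -64.85°.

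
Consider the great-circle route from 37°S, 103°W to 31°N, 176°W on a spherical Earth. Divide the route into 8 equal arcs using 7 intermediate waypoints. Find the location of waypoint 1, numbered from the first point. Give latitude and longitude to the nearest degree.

The haversine formula gives a central angle δ ≈ 1.681 rad (96.3°) between the endpoints.
Interpolate at f = 1/8 with slerp weights a = sin((1−f)δ)/sin δ ≈ 1.001, b = sin(fδ)/sin δ ≈ 0.210.
p = a·p₁ + b·p₂ ≈ (-0.359, -0.792, -0.494); φ = arcsin(p_z) ≈ -29.63°, λ = atan2(p_y, p_x) ≈ -114.41°.

≈ 30°S, 114°W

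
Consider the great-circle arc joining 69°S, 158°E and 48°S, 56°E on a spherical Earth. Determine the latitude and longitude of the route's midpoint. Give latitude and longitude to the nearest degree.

The haversine formula gives a central angle δ ≈ 0.871 rad (49.9°) between the endpoints.
Interpolate at f = 1/2 with slerp weights a = sin((1−f)δ)/sin δ ≈ 0.551, b = sin(fδ)/sin δ ≈ 0.551.
p = a·p₁ + b·p₂ ≈ (0.023, 0.380, -0.925); φ = arcsin(p_z) ≈ -67.62°, λ = atan2(p_y, p_x) ≈ 86.52°.

≈ 68°S, 87°E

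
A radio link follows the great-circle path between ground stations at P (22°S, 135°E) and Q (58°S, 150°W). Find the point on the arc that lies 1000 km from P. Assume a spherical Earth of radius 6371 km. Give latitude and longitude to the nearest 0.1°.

≈ (29.3°S, 140.9°E)

Write both endpoints as unit vectors p₁, p₂ with components (cos φ cos λ, cos φ sin λ, sin φ).
The central angle between the endpoints is δ = arccos(p₁·p₂) ≈ 1.110 rad (63.6°). The total great-circle distance is δ·R ≈ 1.110 × 6371 ≈ 7070 km, so the target fraction is f = 1000/7070 ≈ 0.141.
Interpolate at f ≈ 0.141 with slerp weights a = sin((1−f)δ)/sin δ ≈ 0.910, b = sin(fδ)/sin δ ≈ 0.175.
p = a·p₁ + b·p₂ ≈ (-0.677, 0.550, -0.489); φ = arcsin(p_z) ≈ -29.27°, λ = atan2(p_y, p_x) ≈ 140.88°.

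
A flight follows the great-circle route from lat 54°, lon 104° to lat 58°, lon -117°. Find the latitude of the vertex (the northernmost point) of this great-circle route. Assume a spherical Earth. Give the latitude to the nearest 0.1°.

The great circle lies in the plane with unit normal n̂ = (p₁ × p₂)/|p₁ × p₂|.
Here n̂_z ≈ +0.229; the vertex latitude is φ_max = arccos|n̂_z| ≈ 76.8°.
Check via Clairaut: cos φ_max = |cos φ₁| · sin C = cos(54.0°)·sin(22.9°) ≈ 0.229, again giving ≈ 76.8°.

≈ 76.8°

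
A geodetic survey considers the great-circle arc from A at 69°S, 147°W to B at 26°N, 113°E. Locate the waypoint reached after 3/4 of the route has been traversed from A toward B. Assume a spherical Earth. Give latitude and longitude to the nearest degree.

≈ 1°S, 124°E

From cos δ = sin φ₁ sin φ₂ + cos φ₁ cos φ₂ cos Δλ, the central angle is δ ≈ 2.055 rad (117.7°).
Interpolate at f = 3/4 with slerp weights a = sin((1−f)δ)/sin δ ≈ 0.555, b = sin(fδ)/sin δ ≈ 1.129.
p = a·p₁ + b·p₂ ≈ (-0.563, 0.826, -0.023); φ = arcsin(p_z) ≈ -1.33°, λ = atan2(p_y, p_x) ≈ 124.30°.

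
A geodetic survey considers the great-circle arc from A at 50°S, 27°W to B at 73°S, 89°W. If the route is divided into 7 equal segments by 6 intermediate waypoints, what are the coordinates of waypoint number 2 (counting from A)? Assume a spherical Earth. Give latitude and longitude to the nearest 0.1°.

From cos δ = sin φ₁ sin φ₂ + cos φ₁ cos φ₂ cos Δλ, the central angle is δ ≈ 0.608 rad (34.8°).
Interpolate at f = 2/7 with slerp weights a = sin((1−f)δ)/sin δ ≈ 0.737, b = sin(fδ)/sin δ ≈ 0.303.
p = a·p₁ + b·p₂ ≈ (0.423, -0.303, -0.854); φ = arcsin(p_z) ≈ -58.61°, λ = atan2(p_y, p_x) ≈ -35.62°.

≈ 58.6°S, 35.6°W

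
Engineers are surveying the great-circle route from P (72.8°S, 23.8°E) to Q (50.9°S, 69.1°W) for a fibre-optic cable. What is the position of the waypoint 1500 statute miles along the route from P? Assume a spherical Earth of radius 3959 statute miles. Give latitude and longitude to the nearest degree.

Convert each endpoint to a unit vector on the sphere (x = cos φ cos λ, y = cos φ sin λ, z = sin φ).
The central angle between the endpoints is δ = arccos(p₁·p₂) ≈ 0.750 rad (43.0°). The total great-circle distance is δ·R ≈ 0.750 × 3959 ≈ 2968 mi, so the target fraction is f = 1500/2968 ≈ 0.505.
Interpolate at f ≈ 0.505 with slerp weights a = sin((1−f)δ)/sin δ ≈ 0.532, b = sin(fδ)/sin δ ≈ 0.543.
p = a·p₁ + b·p₂ ≈ (0.266, -0.256, -0.929); φ = arcsin(p_z) ≈ -68.32°, λ = atan2(p_y, p_x) ≈ -43.94°.

≈ (68°S, 44°W)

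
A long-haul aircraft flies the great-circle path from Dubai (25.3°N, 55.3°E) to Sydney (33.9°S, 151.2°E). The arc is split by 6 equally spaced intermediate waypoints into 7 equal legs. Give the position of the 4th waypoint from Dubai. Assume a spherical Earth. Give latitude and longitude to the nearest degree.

≈ 11°S, 107°E

From cos δ = sin φ₁ sin φ₂ + cos φ₁ cos φ₂ cos Δλ, the central angle is δ ≈ 1.892 rad (108.4°).
Interpolate at f = 4/7 with slerp weights a = sin((1−f)δ)/sin δ ≈ 0.764, b = sin(fδ)/sin δ ≈ 0.930.
p = a·p₁ + b·p₂ ≈ (-0.283, 0.940, -0.192); φ = arcsin(p_z) ≈ -11.08°, λ = atan2(p_y, p_x) ≈ 106.78°.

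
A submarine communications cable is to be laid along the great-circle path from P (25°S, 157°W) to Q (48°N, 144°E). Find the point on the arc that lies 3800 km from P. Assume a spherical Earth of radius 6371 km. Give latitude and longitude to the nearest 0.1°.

Convert each endpoint to a unit vector on the sphere (x = cos φ cos λ, y = cos φ sin λ, z = sin φ).
The central angle between the endpoints is δ = arccos(p₁·p₂) ≈ 1.573 rad (90.1°). The total great-circle distance is δ·R ≈ 1.573 × 6371 ≈ 10019 km, so the target fraction is f = 3800/10019 ≈ 0.379.
Interpolate at f ≈ 0.379 with slerp weights a = sin((1−f)δ)/sin δ ≈ 0.828, b = sin(fδ)/sin δ ≈ 0.562.
p = a·p₁ + b·p₂ ≈ (-0.995, -0.072, 0.067); φ = arcsin(p_z) ≈ 3.86°, λ = atan2(p_y, p_x) ≈ -175.84°.

≈ (3.9°N, 175.8°W)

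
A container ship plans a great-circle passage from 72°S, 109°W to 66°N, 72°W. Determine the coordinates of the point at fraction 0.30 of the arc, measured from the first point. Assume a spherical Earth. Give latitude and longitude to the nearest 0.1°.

Convert each endpoint to a unit vector on the sphere (x = cos φ cos λ, y = cos φ sin λ, z = sin φ).
The central angle between the endpoints is δ = arccos(p₁·p₂) ≈ 2.447 rad (140.2°).
Interpolate at f = 0.30 with slerp weights a = sin((1−f)δ)/sin δ ≈ 1.547, b = sin(fδ)/sin δ ≈ 1.047.
p = a·p₁ + b·p₂ ≈ (-0.024, -0.857, -0.515); φ = arcsin(p_z) ≈ -30.98°, λ = atan2(p_y, p_x) ≈ -91.61°.

≈ 31.0°S, 91.6°W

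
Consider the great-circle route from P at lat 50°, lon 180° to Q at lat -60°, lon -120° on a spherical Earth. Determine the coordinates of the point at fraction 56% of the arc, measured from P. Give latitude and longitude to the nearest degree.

From cos δ = sin φ₁ sin φ₂ + cos φ₁ cos φ₂ cos Δλ, the central angle is δ ≈ 2.098 rad (120.2°).
Interpolate at f = 0.56 with slerp weights a = sin((1−f)δ)/sin δ ≈ 0.922, b = sin(fδ)/sin δ ≈ 1.067.
p = a·p₁ + b·p₂ ≈ (-0.860, -0.462, -0.218); φ = arcsin(p_z) ≈ -12.57°, λ = atan2(p_y, p_x) ≈ -151.74°.

≈ lat -13°, lon -152°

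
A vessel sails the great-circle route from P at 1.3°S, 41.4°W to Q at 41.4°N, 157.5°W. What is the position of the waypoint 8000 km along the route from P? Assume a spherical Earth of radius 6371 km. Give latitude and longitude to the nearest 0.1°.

Convert each endpoint to a unit vector on the sphere (x = cos φ cos λ, y = cos φ sin λ, z = sin φ).
The central angle between the endpoints is δ = arccos(p₁·p₂) ≈ 1.923 rad (110.2°). The total great-circle distance is δ·R ≈ 1.923 × 6371 ≈ 12251 km, so the target fraction is f = 8000/12251 ≈ 0.653.
Interpolate at f ≈ 0.653 with slerp weights a = sin((1−f)δ)/sin δ ≈ 0.659, b = sin(fδ)/sin δ ≈ 1.013.
p = a·p₁ + b·p₂ ≈ (-0.208, -0.727, 0.655); φ = arcsin(p_z) ≈ 40.91°, λ = atan2(p_y, p_x) ≈ -105.94°.

≈ 40.9°N, 105.9°W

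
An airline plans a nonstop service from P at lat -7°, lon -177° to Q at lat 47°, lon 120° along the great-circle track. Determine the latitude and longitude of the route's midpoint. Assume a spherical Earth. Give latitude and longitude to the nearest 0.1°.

Write both endpoints as unit vectors p₁, p₂ with components (cos φ cos λ, cos φ sin λ, sin φ).
The central angle between the endpoints is δ = arccos(p₁·p₂) ≈ 1.351 rad (77.4°).
Interpolate at f = 1/2 with slerp weights a = sin((1−f)δ)/sin δ ≈ 0.641, b = sin(fδ)/sin δ ≈ 0.641.
p = a·p₁ + b·p₂ ≈ (-0.853, 0.345, 0.390); φ = arcsin(p_z) ≈ 22.98°, λ = atan2(p_y, p_x) ≈ 157.98°.

≈ lat 23.0°, lon 158.0°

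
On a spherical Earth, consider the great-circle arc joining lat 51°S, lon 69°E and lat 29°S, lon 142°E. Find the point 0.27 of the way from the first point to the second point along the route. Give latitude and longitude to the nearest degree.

≈ lat 50°S, lon 94°E

Convert each endpoint to a unit vector on the sphere (x = cos φ cos λ, y = cos φ sin λ, z = sin φ).
The central angle between the endpoints is δ = arccos(p₁·p₂) ≈ 1.003 rad (57.5°).
Interpolate at f = 0.27 with slerp weights a = sin((1−f)δ)/sin δ ≈ 0.793, b = sin(fδ)/sin δ ≈ 0.317.
p = a·p₁ + b·p₂ ≈ (-0.040, 0.637, -0.770); φ = arcsin(p_z) ≈ -50.36°, λ = atan2(p_y, p_x) ≈ 93.58°.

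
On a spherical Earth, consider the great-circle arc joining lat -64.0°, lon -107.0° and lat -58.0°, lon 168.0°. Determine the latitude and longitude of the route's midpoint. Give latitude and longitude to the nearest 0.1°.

≈ lat -67.7°, lon -154.5°

Convert each endpoint to a unit vector on the sphere (x = cos φ cos λ, y = cos φ sin λ, z = sin φ).
The central angle between the endpoints is δ = arccos(p₁·p₂) ≈ 0.672 rad (38.5°).
Interpolate at f = 1/2 with slerp weights a = sin((1−f)δ)/sin δ ≈ 0.530, b = sin(fδ)/sin δ ≈ 0.530.
p = a·p₁ + b·p₂ ≈ (-0.342, -0.164, -0.925); φ = arcsin(p_z) ≈ -67.70°, λ = atan2(p_y, p_x) ≈ -154.45°.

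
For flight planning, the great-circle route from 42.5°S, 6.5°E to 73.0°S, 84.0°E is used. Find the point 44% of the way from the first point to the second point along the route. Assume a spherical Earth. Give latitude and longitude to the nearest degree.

Write both endpoints as unit vectors p₁, p₂ with components (cos φ cos λ, cos φ sin λ, sin φ).
The central angle between the endpoints is δ = arccos(p₁·p₂) ≈ 0.806 rad (46.2°).
Interpolate at f = 0.44 with slerp weights a = sin((1−f)δ)/sin δ ≈ 0.604, b = sin(fδ)/sin δ ≈ 0.481.
p = a·p₁ + b·p₂ ≈ (0.458, 0.190, -0.869); φ = arcsin(p_z) ≈ -60.29°, λ = atan2(p_y, p_x) ≈ 22.59°.

≈ 60°S, 23°E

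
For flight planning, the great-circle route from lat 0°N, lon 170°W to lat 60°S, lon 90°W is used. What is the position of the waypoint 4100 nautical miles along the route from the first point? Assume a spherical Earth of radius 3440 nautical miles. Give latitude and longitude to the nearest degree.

≈ lat 54°S, lon 119°W

From cos δ = sin φ₁ sin φ₂ + cos φ₁ cos φ₂ cos Δλ, the central angle is δ ≈ 1.484 rad (85.0°). The total great-circle distance is δ·R ≈ 1.484 × 3440 ≈ 5104 nmi, so the target fraction is f = 4100/5104 ≈ 0.803.
Interpolate at f ≈ 0.803 with slerp weights a = sin((1−f)δ)/sin δ ≈ 0.289, b = sin(fδ)/sin δ ≈ 0.933.
p = a·p₁ + b·p₂ ≈ (-0.285, -0.516, -0.808); φ = arcsin(p_z) ≈ -53.87°, λ = atan2(p_y, p_x) ≈ -118.85°.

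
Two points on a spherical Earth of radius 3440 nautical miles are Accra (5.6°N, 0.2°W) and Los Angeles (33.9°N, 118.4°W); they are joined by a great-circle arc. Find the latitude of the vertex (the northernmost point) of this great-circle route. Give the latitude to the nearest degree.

The great circle lies in the plane with unit normal n̂ = (p₁ × p₂)/|p₁ × p₂|.
Here n̂_z ≈ -0.773; the vertex latitude is φ_max = arccos|n̂_z| ≈ 39.4°.
Check via Clairaut: cos φ_max = |cos φ₁| · sin C = cos(5.6°)·sin(51.0°) ≈ 0.773, again giving ≈ 39.4°.

≈ 39°N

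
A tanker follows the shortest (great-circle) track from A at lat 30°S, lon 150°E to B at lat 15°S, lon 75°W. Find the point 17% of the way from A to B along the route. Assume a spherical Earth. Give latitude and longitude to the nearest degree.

≈ lat 41°S, lon 170°E

Write both endpoints as unit vectors p₁, p₂ with components (cos φ cos λ, cos φ sin λ, sin φ).
The central angle between the endpoints is δ = arccos(p₁·p₂) ≈ 2.051 rad (117.5°).
Interpolate at f = 0.17 with slerp weights a = sin((1−f)δ)/sin δ ≈ 1.118, b = sin(fδ)/sin δ ≈ 0.385.
p = a·p₁ + b·p₂ ≈ (-0.742, 0.125, -0.659); φ = arcsin(p_z) ≈ -41.20°, λ = atan2(p_y, p_x) ≈ 170.47°.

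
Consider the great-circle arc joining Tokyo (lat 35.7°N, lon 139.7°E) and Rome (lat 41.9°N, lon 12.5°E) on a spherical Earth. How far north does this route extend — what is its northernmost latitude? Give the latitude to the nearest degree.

≈ 61°N

The great circle lies in the plane with unit normal n̂ = (p₁ × p₂)/|p₁ × p₂|.
Here n̂_z ≈ -0.482; the vertex latitude is φ_max = arccos|n̂_z| ≈ 61.2°.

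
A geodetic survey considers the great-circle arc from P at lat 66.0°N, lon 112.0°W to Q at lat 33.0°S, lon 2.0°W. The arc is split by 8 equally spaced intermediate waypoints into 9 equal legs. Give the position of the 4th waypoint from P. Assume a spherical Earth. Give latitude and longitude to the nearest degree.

≈ lat 31°N, lon 34°W

Convert each endpoint to a unit vector on the sphere (x = cos φ cos λ, y = cos φ sin λ, z = sin φ).
The central angle between the endpoints is δ = arccos(p₁·p₂) ≈ 2.232 rad (127.9°).
Interpolate at f = 4/9 with slerp weights a = sin((1−f)δ)/sin δ ≈ 1.199, b = sin(fδ)/sin δ ≈ 1.061.
p = a·p₁ + b·p₂ ≈ (0.707, -0.483, 0.517); φ = arcsin(p_z) ≈ 31.14°, λ = atan2(p_y, p_x) ≈ -34.36°.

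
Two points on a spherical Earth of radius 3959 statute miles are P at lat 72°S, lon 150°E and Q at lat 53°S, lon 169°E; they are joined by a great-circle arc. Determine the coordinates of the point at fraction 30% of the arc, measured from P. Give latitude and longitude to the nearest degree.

≈ lat 67°S, lon 159°E

Convert each endpoint to a unit vector on the sphere (x = cos φ cos λ, y = cos φ sin λ, z = sin φ).
The central angle between the endpoints is δ = arccos(p₁·p₂) ≈ 0.361 rad (20.7°).
Interpolate at f = 0.30 with slerp weights a = sin((1−f)δ)/sin δ ≈ 0.708, b = sin(fδ)/sin δ ≈ 0.306.
p = a·p₁ + b·p₂ ≈ (-0.370, 0.145, -0.918); φ = arcsin(p_z) ≈ -66.58°, λ = atan2(p_y, p_x) ≈ 158.68°.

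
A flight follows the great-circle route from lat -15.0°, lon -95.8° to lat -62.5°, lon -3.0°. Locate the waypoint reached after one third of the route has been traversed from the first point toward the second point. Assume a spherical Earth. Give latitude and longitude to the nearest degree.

From cos δ = sin φ₁ sin φ₂ + cos φ₁ cos φ₂ cos Δλ, the central angle is δ ≈ 1.361 rad (78.0°).
Interpolate at f = 1/3 with slerp weights a = sin((1−f)δ)/sin δ ≈ 0.806, b = sin(fδ)/sin δ ≈ 0.448.
p = a·p₁ + b·p₂ ≈ (0.128, -0.785, -0.606); φ = arcsin(p_z) ≈ -37.31°, λ = atan2(p_y, p_x) ≈ -80.74°.

≈ lat -37°, lon -81°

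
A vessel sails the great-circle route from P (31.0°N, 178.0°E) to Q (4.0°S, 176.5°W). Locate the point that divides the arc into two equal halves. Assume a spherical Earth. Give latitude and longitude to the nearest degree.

Convert each endpoint to a unit vector on the sphere (x = cos φ cos λ, y = cos φ sin λ, z = sin φ).
The central angle between the endpoints is δ = arccos(p₁·p₂) ≈ 0.618 rad (35.4°).
Interpolate at f = 1/2 with slerp weights a = sin((1−f)δ)/sin δ ≈ 0.525, b = sin(fδ)/sin δ ≈ 0.525.
p = a·p₁ + b·p₂ ≈ (-0.972, -0.016, 0.234); φ = arcsin(p_z) ≈ 13.51°, λ = atan2(p_y, p_x) ≈ -179.04°.

≈ (14°N, 179°W)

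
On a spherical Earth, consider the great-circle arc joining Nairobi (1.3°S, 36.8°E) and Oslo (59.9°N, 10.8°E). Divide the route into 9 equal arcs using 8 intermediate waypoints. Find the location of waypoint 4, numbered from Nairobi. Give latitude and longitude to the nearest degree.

Convert each endpoint to a unit vector on the sphere (x = cos φ cos λ, y = cos φ sin λ, z = sin φ).
The central angle between the endpoints is δ = arccos(p₁·p₂) ≈ 1.125 rad (64.5°).
Interpolate at f = 4/9 with slerp weights a = sin((1−f)δ)/sin δ ≈ 0.649, b = sin(fδ)/sin δ ≈ 0.531.
p = a·p₁ + b·p₂ ≈ (0.781, 0.438, 0.445); φ = arcsin(p_z) ≈ 26.42°, λ = atan2(p_y, p_x) ≈ 29.30°.

≈ 26°N, 29°E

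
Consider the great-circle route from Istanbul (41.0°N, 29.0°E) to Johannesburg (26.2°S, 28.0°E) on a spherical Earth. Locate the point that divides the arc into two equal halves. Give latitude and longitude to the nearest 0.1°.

≈ (7.4°N, 28.5°E)

From cos δ = sin φ₁ sin φ₂ + cos φ₁ cos φ₂ cos Δλ, the central angle is δ ≈ 1.173 rad (67.2°).
Interpolate at f = 1/2 with slerp weights a = sin((1−f)δ)/sin δ ≈ 0.600, b = sin(fδ)/sin δ ≈ 0.600.
p = a·p₁ + b·p₂ ≈ (0.872, 0.473, 0.129); φ = arcsin(p_z) ≈ 7.40°, λ = atan2(p_y, p_x) ≈ 28.46°.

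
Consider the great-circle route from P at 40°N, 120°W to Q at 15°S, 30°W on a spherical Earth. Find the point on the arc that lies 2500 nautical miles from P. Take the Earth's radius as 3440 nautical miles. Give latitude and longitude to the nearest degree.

Write both endpoints as unit vectors p₁, p₂ with components (cos φ cos λ, cos φ sin λ, sin φ).
The central angle between the endpoints is δ = arccos(p₁·p₂) ≈ 1.738 rad (99.6°). The total great-circle distance is δ·R ≈ 1.738 × 3440 ≈ 5979 nmi, so the target fraction is f = 2500/5979 ≈ 0.418.
Interpolate at f ≈ 0.418 with slerp weights a = sin((1−f)δ)/sin δ ≈ 0.859, b = sin(fδ)/sin δ ≈ 0.674.
p = a·p₁ + b·p₂ ≈ (0.234, -0.896, 0.378); φ = arcsin(p_z) ≈ 22.21°, λ = atan2(p_y, p_x) ≈ -75.33°.

≈ 22°N, 75°W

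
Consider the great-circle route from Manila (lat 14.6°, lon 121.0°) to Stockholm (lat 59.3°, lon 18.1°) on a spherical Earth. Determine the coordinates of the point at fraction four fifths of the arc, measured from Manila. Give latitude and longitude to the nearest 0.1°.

≈ lat 60.4°, lon 51.8°

From cos δ = sin φ₁ sin φ₂ + cos φ₁ cos φ₂ cos Δλ, the central angle is δ ≈ 1.464 rad (83.9°).
Interpolate at f = 4/5 with slerp weights a = sin((1−f)δ)/sin δ ≈ 0.290, b = sin(fδ)/sin δ ≈ 0.927.
p = a·p₁ + b·p₂ ≈ (0.305, 0.388, 0.870); φ = arcsin(p_z) ≈ 60.44°, λ = atan2(p_y, p_x) ≈ 51.82°.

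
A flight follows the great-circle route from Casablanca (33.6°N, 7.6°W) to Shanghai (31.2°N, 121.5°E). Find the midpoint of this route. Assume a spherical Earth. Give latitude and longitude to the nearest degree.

Write both endpoints as unit vectors p₁, p₂ with components (cos φ cos λ, cos φ sin λ, sin φ).
The central angle between the endpoints is δ = arccos(p₁·p₂) ≈ 1.734 rad (99.4°).
Interpolate at f = 1/2 with slerp weights a = sin((1−f)δ)/sin δ ≈ 0.773, b = sin(fδ)/sin δ ≈ 0.773.
p = a·p₁ + b·p₂ ≈ (0.293, 0.478, 0.828); φ = arcsin(p_z) ≈ 55.89°, λ = atan2(p_y, p_x) ≈ 58.55°.

≈ 56°N, 59°E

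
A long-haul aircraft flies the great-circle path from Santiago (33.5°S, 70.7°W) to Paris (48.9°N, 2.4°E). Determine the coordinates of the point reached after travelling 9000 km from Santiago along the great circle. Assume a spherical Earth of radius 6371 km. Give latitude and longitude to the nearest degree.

≈ 33°N, 21°W

The haversine formula gives a central angle δ ≈ 1.830 rad (104.9°) between the endpoints. The total great-circle distance is δ·R ≈ 1.830 × 6371 ≈ 11661 km, so the target fraction is f = 9000/11661 ≈ 0.772.
Interpolate at f ≈ 0.772 with slerp weights a = sin((1−f)δ)/sin δ ≈ 0.420, b = sin(fδ)/sin δ ≈ 1.022.
p = a·p₁ + b·p₂ ≈ (0.787, -0.302, 0.538); φ = arcsin(p_z) ≈ 32.57°, λ = atan2(p_y, p_x) ≈ -21.01°.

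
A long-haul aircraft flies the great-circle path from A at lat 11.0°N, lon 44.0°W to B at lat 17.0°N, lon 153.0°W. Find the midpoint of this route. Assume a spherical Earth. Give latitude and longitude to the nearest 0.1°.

Write both endpoints as unit vectors p₁, p₂ with components (cos φ cos λ, cos φ sin λ, sin φ).
The central angle between the endpoints is δ = arccos(p₁·p₂) ≈ 1.823 rad (104.5°).
Interpolate at f = 1/2 with slerp weights a = sin((1−f)δ)/sin δ ≈ 0.816, b = sin(fδ)/sin δ ≈ 0.816.
p = a·p₁ + b·p₂ ≈ (-0.119, -0.911, 0.394); φ = arcsin(p_z) ≈ 23.23°, λ = atan2(p_y, p_x) ≈ -97.45°.

≈ lat 23.2°N, lon 97.5°W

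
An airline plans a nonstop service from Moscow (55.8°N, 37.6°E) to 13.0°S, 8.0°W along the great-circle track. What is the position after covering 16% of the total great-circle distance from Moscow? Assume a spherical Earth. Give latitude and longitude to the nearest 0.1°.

≈ 46.1°N, 24.7°E

From cos δ = sin φ₁ sin φ₂ + cos φ₁ cos φ₂ cos Δλ, the central angle is δ ≈ 1.372 rad (78.6°).
Interpolate at f = 0.16 with slerp weights a = sin((1−f)δ)/sin δ ≈ 0.932, b = sin(fδ)/sin δ ≈ 0.222.
p = a·p₁ + b·p₂ ≈ (0.630, 0.290, 0.721); φ = arcsin(p_z) ≈ 46.14°, λ = atan2(p_y, p_x) ≈ 24.70°.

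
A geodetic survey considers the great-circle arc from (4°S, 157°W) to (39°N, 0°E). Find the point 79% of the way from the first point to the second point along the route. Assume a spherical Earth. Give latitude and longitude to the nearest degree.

≈ (59°N, 34°W)

From cos δ = sin φ₁ sin φ₂ + cos φ₁ cos φ₂ cos Δλ, the central angle is δ ≈ 2.430 rad (139.2°).
Interpolate at f = 0.79 with slerp weights a = sin((1−f)δ)/sin δ ≈ 0.748, b = sin(fδ)/sin δ ≈ 1.439.
p = a·p₁ + b·p₂ ≈ (0.432, -0.292, 0.854); φ = arcsin(p_z) ≈ 58.61°, λ = atan2(p_y, p_x) ≈ -34.06°.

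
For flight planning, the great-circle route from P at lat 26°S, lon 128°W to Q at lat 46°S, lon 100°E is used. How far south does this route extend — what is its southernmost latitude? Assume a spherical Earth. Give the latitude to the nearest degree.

The great circle lies in the plane with unit normal n̂ = (p₁ × p₂)/|p₁ × p₂|.
Here n̂_z ≈ -0.466; the vertex latitude is φ_max = arccos|n̂_z| ≈ 62.2°.
Check via Clairaut: cos φ_max = |cos φ₁| · sin C = cos(26.0°)·sin(148.7°) ≈ 0.466, again giving ≈ 62.2°.

≈ 62°S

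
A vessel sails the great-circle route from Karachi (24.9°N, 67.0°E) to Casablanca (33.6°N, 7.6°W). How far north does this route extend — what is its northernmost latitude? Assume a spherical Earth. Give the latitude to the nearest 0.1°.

The great circle lies in the plane with unit normal n̂ = (p₁ × p₂)/|p₁ × p₂|.
Here n̂_z ≈ -0.808; the vertex latitude is φ_max = arccos|n̂_z| ≈ 36.1°.

≈ 36.1°N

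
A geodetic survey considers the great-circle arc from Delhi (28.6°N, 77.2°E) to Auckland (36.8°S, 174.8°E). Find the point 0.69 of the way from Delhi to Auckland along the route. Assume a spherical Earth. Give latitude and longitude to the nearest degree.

≈ 20°S, 140°E

Convert each endpoint to a unit vector on the sphere (x = cos φ cos λ, y = cos φ sin λ, z = sin φ).
The central angle between the endpoints is δ = arccos(p₁·p₂) ≈ 1.960 rad (112.3°).
Interpolate at f = 0.69 with slerp weights a = sin((1−f)δ)/sin δ ≈ 0.617, b = sin(fδ)/sin δ ≈ 1.055.
p = a·p₁ + b·p₂ ≈ (-0.722, 0.605, -0.337); φ = arcsin(p_z) ≈ -19.68°, λ = atan2(p_y, p_x) ≈ 140.02°.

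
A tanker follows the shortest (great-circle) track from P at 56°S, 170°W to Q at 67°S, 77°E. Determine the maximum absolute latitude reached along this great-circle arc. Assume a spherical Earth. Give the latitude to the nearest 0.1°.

≈ 74.1°S

The great circle lies in the plane with unit normal n̂ = (p₁ × p₂)/|p₁ × p₂|.
Here n̂_z ≈ -0.274; the vertex latitude is φ_max = arccos|n̂_z| ≈ 74.1°.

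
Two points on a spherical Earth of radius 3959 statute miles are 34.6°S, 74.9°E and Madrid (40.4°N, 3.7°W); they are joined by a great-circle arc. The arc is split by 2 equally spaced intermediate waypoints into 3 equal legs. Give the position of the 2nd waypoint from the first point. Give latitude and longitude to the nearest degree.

The haversine formula gives a central angle δ ≈ 1.817 rad (104.1°) between the endpoints.
Interpolate at f = 2/3 with slerp weights a = sin((1−f)δ)/sin δ ≈ 0.587, b = sin(fδ)/sin δ ≈ 0.965.
p = a·p₁ + b·p₂ ≈ (0.860, 0.419, 0.292); φ = arcsin(p_z) ≈ 16.99°, λ = atan2(p_y, p_x) ≈ 26.00°.

≈ 17°N, 26°E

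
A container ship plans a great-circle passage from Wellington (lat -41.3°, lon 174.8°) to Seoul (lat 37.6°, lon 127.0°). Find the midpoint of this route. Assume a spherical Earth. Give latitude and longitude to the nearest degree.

≈ lat -2°, lon 150°

The haversine formula gives a central angle δ ≈ 1.574 rad (90.2°) between the endpoints.
Interpolate at f = 1/2 with slerp weights a = sin((1−f)δ)/sin δ ≈ 0.708, b = sin(fδ)/sin δ ≈ 0.708.
p = a·p₁ + b·p₂ ≈ (-0.867, 0.496, -0.035); φ = arcsin(p_z) ≈ -2.02°, λ = atan2(p_y, p_x) ≈ 150.23°.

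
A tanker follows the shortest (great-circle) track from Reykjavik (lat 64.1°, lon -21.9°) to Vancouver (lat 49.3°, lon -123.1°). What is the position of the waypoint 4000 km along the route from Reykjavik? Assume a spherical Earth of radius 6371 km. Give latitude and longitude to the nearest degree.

Convert each endpoint to a unit vector on the sphere (x = cos φ cos λ, y = cos φ sin λ, z = sin φ).
The central angle between the endpoints is δ = arccos(p₁·p₂) ≈ 0.894 rad (51.2°). The total great-circle distance is δ·R ≈ 0.894 × 6371 ≈ 5693 km, so the target fraction is f = 4000/5693 ≈ 0.703.
Interpolate at f ≈ 0.703 with slerp weights a = sin((1−f)δ)/sin δ ≈ 0.337, b = sin(fδ)/sin δ ≈ 0.754.
p = a·p₁ + b·p₂ ≈ (-0.132, -0.467, 0.875); φ = arcsin(p_z) ≈ 60.99°, λ = atan2(p_y, p_x) ≈ -105.78°.

≈ lat 61°, lon -106°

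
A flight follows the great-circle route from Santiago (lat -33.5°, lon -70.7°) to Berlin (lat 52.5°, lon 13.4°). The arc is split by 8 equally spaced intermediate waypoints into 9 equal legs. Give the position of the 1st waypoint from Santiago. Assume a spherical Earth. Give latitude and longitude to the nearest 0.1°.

≈ lat -23.7°, lon -61.8°

The haversine formula gives a central angle δ ≈ 1.967 rad (112.7°) between the endpoints.
Interpolate at f = 1/9 with slerp weights a = sin((1−f)δ)/sin δ ≈ 1.067, b = sin(fδ)/sin δ ≈ 0.235.
p = a·p₁ + b·p₂ ≈ (0.433, -0.806, -0.402); φ = arcsin(p_z) ≈ -23.73°, λ = atan2(p_y, p_x) ≈ -61.76°.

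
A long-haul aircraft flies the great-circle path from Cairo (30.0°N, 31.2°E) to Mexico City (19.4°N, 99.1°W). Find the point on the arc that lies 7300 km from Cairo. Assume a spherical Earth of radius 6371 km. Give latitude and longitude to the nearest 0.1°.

The haversine formula gives a central angle δ ≈ 1.941 rad (111.2°) between the endpoints. The total great-circle distance is δ·R ≈ 1.941 × 6371 ≈ 12369 km, so the target fraction is f = 7300/12369 ≈ 0.590.
Interpolate at f ≈ 0.590 with slerp weights a = sin((1−f)δ)/sin δ ≈ 0.766, b = sin(fδ)/sin δ ≈ 0.977.
p = a·p₁ + b·p₂ ≈ (0.422, -0.567, 0.708); φ = arcsin(p_z) ≈ 45.06°, λ = atan2(p_y, p_x) ≈ -53.32°.

≈ (45.1°N, 53.3°W)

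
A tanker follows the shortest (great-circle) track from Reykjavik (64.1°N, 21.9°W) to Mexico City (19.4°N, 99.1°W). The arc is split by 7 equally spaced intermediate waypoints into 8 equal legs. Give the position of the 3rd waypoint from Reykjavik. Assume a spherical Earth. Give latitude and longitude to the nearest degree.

≈ 54°N, 68°W

Write both endpoints as unit vectors p₁, p₂ with components (cos φ cos λ, cos φ sin λ, sin φ).
The central angle between the endpoints is δ = arccos(p₁·p₂) ≈ 1.170 rad (67.0°).
Interpolate at f = 3/8 with slerp weights a = sin((1−f)δ)/sin δ ≈ 0.725, b = sin(fδ)/sin δ ≈ 0.461.
p = a·p₁ + b·p₂ ≈ (0.225, -0.548, 0.806); φ = arcsin(p_z) ≈ 53.68°, λ = atan2(p_y, p_x) ≈ -67.66°.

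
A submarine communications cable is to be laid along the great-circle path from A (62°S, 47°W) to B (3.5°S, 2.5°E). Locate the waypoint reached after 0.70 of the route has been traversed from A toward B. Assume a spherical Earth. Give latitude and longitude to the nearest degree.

≈ (23°S, 6°W)

The haversine formula gives a central angle δ ≈ 1.204 rad (69.0°) between the endpoints.
Interpolate at f = 0.70 with slerp weights a = sin((1−f)δ)/sin δ ≈ 0.379, b = sin(fδ)/sin δ ≈ 0.800.
p = a·p₁ + b·p₂ ≈ (0.919, -0.095, -0.383); φ = arcsin(p_z) ≈ -22.53°, λ = atan2(p_y, p_x) ≈ -5.91°.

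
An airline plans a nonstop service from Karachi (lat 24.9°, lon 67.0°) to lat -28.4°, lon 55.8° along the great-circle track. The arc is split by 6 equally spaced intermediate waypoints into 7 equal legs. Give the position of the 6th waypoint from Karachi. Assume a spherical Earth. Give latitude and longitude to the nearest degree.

The haversine formula gives a central angle δ ≈ 0.949 rad (54.4°) between the endpoints.
Interpolate at f = 6/7 with slerp weights a = sin((1−f)δ)/sin δ ≈ 0.166, b = sin(fδ)/sin δ ≈ 0.894.
p = a·p₁ + b·p₂ ≈ (0.501, 0.789, -0.355); φ = arcsin(p_z) ≈ -20.80°, λ = atan2(p_y, p_x) ≈ 57.60°.

≈ lat -21°, lon 58°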